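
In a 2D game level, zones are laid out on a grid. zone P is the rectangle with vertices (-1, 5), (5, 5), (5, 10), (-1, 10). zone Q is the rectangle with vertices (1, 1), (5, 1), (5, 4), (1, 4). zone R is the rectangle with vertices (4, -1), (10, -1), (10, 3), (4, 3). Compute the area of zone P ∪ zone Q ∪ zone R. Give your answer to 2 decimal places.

64.00

By inclusion–exclusion:
Individual areas: |zone P| = 30, |zone Q| = 12, |zone R| = 24.
|zone P∩zone Q| = 0 (no overlap).
|zone P∩zone R| = 0 (no overlap).
|zone Q∩zone R|: x∈[4,5], y∈[1,3] → 1·2 = 2.
|zone P∩zone Q∩zone R| = 0.
|zone P ∪ zone Q ∪ zone R| = 66 − 2 + 0 = 64.00.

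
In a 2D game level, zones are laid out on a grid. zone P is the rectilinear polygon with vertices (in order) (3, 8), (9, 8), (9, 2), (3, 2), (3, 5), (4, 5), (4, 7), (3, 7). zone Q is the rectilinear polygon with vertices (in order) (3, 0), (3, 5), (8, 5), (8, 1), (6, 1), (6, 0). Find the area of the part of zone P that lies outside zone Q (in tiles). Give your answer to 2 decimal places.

19.00

|zone P| = 34, |zone P∩zone Q| = 15.
|zone P ∖ zone Q| = |zone P| − |zone P∩zone Q| = 34 − 15 = 19.00.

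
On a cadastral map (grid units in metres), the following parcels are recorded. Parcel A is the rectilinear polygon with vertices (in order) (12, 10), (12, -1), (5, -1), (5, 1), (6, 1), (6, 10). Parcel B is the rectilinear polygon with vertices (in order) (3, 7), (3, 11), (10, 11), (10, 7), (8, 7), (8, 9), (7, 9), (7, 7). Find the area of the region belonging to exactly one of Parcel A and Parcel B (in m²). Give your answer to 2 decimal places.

|Parcel A| = 68, |Parcel B| = 26, |Parcel A∩Parcel B| = 10.
|Parcel A △ Parcel B| = |Parcel A| + |Parcel B| − 2·|Parcel A∩Parcel B| = 68 + 26 − 20 = 74.00.

74.00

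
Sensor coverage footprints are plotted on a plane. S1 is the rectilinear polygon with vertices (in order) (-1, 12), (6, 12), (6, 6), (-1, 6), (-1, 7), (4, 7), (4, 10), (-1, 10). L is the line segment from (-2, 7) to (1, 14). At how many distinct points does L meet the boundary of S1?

2

The segment meets the boundary at (0.143,12), (-0.714,10).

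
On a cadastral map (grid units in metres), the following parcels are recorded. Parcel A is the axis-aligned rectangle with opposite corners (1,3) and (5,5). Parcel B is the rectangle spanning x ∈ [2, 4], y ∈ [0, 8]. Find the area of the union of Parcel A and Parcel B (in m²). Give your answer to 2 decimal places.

By inclusion–exclusion:
Individual areas: |Parcel A| = 8, |Parcel B| = 16.
|Parcel A∩Parcel B|: x∈[2,4], y∈[3,5] → 2·2 = 4.
|Parcel A ∪ Parcel B| = 24 − 4 = 20.00.

20.00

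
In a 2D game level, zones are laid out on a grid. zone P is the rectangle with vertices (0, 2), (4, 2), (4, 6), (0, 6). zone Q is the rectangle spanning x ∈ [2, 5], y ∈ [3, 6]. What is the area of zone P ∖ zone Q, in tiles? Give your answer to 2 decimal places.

10.00

|zone P∩zone Q|: x∈[2,4], y∈[3,6] → 2·3 = 6.
|zone P| = 16.
|zone P ∖ zone Q| = |zone P| − |zone P∩zone Q| = 16 − 6 = 10.00.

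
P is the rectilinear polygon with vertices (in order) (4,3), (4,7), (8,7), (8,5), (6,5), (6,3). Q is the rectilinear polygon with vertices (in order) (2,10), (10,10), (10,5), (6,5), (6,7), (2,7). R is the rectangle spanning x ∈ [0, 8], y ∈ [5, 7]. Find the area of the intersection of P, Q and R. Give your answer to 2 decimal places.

4.00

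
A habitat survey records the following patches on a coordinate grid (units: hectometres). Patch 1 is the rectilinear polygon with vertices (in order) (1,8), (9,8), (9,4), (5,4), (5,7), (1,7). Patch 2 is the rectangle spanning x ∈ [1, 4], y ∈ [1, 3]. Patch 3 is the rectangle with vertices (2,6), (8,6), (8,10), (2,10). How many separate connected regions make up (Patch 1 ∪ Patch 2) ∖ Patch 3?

3

(Patch 1 ∪ Patch 2) ∖ Patch 3 splits into 3 disjoint pieces (area 1, area 10, area 6).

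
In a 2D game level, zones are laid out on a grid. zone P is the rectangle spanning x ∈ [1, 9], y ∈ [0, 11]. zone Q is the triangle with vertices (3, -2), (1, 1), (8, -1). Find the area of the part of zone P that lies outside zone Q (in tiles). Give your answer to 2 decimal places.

86.58

|zone P| = 88, |zone P∩zone Q| = 1.4167.
|zone P ∖ zone Q| = |zone P| − |zone P∩zone Q| = 88 − 1.4167 = 86.58.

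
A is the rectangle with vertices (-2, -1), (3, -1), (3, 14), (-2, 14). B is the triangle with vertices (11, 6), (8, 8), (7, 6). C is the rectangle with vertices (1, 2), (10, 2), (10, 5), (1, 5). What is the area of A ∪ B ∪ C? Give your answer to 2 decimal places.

100.00

By inclusion–exclusion:
Individual areas: |A| = 75, |B| = 4, |C| = 27.
|A∩B| = 0.
|A∩C|: x∈[1,3], y∈[2,5] → 2·3 = 6.
|B∩C| = 0.
|A∩B∩C| = 0.
|A ∪ B ∪ C| = 106 − 6 + 0 = 100.00.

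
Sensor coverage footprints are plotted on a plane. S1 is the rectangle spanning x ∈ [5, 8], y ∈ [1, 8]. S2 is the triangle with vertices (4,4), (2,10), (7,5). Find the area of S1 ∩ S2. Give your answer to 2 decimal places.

The intersection is the polygon with vertices (5,7), (7,5), (5,4.333).
By the shoelace formula its area is 2.67.

2.67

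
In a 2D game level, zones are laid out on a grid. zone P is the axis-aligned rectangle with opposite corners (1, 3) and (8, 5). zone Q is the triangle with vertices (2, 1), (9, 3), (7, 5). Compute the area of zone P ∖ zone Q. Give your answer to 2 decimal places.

10.00

|zone P| = 14, |zone P∩zone Q| = 4.
|zone P ∖ zone Q| = |zone P| − |zone P∩zone Q| = 14 − 4 = 10.00.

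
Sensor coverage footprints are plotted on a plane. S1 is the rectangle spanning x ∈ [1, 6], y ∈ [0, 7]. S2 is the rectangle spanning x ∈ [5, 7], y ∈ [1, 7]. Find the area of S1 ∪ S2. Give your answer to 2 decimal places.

41.00

By inclusion–exclusion:
Individual areas: |S1| = 35, |S2| = 12.
|S1∩S2|: x∈[5,6], y∈[1,7] → 1·6 = 6.
|S1 ∪ S2| = 47 − 6 = 41.00.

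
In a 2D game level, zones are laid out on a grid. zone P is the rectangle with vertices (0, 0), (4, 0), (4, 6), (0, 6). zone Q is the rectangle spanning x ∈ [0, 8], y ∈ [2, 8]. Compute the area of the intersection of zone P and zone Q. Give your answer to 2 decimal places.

16.00

|zone P∩zone Q|: x∈[0,4], y∈[2,6] → 4·4 = 16.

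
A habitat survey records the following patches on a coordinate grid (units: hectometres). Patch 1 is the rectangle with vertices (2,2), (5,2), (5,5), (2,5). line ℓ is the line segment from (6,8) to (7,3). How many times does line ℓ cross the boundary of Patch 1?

0

The segment lies entirely outside Patch 1 and never meets its boundary.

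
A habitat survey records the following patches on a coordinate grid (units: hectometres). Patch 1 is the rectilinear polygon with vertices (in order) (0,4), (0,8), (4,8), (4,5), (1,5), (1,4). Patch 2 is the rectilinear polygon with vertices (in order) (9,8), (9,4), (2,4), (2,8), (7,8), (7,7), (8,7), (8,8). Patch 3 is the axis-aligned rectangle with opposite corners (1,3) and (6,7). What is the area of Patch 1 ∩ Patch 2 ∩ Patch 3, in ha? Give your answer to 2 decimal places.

4.00

The intersection is the polygon with vertices (4,5), (2,5), (2,7), (4,7).
By the shoelace formula its area is 4.00.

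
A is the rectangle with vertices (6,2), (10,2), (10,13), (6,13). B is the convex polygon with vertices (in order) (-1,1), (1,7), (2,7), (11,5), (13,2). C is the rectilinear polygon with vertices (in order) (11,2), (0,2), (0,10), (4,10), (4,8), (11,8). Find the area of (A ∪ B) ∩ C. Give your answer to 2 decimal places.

|A ∪ B| = 84.3333.
|(A ∪ B) ∩ C| = 53.83.

53.83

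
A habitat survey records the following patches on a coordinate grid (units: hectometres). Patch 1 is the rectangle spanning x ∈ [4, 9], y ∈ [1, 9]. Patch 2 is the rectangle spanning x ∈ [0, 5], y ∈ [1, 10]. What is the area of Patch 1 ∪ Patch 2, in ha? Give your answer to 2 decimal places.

77.00

By inclusion–exclusion:
Individual areas: |Patch 1| = 40, |Patch 2| = 45.
|Patch 1∩Patch 2|: x∈[4,5], y∈[1,9] → 1·8 = 8.
|Patch 1 ∪ Patch 2| = 85 − 8 = 77.00.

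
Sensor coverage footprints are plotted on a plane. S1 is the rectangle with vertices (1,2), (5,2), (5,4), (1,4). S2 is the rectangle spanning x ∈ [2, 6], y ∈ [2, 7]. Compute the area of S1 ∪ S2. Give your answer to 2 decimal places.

22.00

By inclusion–exclusion:
Individual areas: |S1| = 8, |S2| = 20.
|S1∩S2|: x∈[2,5], y∈[2,4] → 3·2 = 6.
|S1 ∪ S2| = 28 − 6 = 22.00.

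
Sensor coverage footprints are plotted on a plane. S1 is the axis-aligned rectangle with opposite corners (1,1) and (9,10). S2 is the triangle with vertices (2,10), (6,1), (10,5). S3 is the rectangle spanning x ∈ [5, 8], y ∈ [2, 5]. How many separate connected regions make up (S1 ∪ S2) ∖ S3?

(S1 ∪ S2) ∖ S3 is a single connected region.

1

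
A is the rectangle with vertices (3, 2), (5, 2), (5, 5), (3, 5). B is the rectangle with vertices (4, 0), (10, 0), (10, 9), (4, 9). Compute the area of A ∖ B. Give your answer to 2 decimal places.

|A∩B|: x∈[4,5], y∈[2,5] → 1·3 = 3.
|A| = 6.
|A ∖ B| = |A| − |A∩B| = 6 − 3 = 3.00.

3.00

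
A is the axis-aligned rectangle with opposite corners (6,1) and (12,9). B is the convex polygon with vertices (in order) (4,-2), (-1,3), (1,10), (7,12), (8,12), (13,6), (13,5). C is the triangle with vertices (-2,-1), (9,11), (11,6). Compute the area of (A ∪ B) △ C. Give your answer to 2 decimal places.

92.87

|A ∪ B| = 128.0246.
|(A ∪ B) ∩ C| = 37.3291.
|(A ∪ B) △ C| = 128.0246 + 39.5 − 74.6583 = 92.87.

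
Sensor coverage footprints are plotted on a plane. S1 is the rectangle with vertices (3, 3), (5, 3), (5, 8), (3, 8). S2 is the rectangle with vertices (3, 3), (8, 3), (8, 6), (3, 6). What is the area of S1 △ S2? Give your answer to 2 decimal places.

|S1∩S2|: x∈[3,5], y∈[3,6] → 2·3 = 6.
|S1 △ S2| = |S1| + |S2| − 2·|S1∩S2| = 10 + 15 − 12 = 13.00.

13.00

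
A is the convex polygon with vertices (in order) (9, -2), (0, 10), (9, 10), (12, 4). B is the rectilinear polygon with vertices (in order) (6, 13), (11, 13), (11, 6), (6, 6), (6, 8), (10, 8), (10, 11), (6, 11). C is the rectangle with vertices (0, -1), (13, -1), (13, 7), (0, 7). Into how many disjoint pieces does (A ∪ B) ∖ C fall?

2

(A ∪ B) ∖ C splits into 2 disjoint pieces (area 39.625, area 0.625).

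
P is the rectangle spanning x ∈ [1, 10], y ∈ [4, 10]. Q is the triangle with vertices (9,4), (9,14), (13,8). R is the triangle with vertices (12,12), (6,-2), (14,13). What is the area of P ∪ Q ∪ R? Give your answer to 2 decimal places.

73.94

By inclusion–exclusion:
Individual areas: |P| = 54, |Q| = 20, |R| = 11.
|P∩Q| = 5.5.
|P∩R| = 1.781.
|Q∩R| = 5.3012.
|P∩Q∩R| = 1.5238.
|P ∪ Q ∪ R| = 85 − 12.5821 + 1.5238 = 73.94.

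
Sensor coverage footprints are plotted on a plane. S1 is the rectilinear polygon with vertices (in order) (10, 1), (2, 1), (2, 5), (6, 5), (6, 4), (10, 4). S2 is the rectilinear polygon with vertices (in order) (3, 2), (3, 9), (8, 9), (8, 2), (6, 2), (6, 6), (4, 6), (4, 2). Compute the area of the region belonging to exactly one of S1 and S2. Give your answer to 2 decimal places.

|S1| = 28, |S2| = 27, |S1∩S2| = 7.
|S1 △ S2| = |S1| + |S2| − 2·|S1∩S2| = 28 + 27 − 14 = 41.00.

41.00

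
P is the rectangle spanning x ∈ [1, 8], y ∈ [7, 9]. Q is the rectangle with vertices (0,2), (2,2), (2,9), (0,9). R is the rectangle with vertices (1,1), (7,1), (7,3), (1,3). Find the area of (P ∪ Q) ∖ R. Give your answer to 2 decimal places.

25.00

|P ∪ Q| = 26.
|(P ∪ Q) ∩ R| = 1.
|(P ∪ Q) ∖ R| = 26 − 1 = 25.00.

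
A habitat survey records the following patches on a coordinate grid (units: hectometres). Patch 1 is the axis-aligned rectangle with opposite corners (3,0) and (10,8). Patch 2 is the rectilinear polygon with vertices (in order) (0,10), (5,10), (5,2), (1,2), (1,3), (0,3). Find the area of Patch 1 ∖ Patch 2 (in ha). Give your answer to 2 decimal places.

44.00

|Patch 1| = 56, |Patch 1∩Patch 2| = 12.
|Patch 1 ∖ Patch 2| = |Patch 1| − |Patch 1∩Patch 2| = 56 − 12 = 44.00.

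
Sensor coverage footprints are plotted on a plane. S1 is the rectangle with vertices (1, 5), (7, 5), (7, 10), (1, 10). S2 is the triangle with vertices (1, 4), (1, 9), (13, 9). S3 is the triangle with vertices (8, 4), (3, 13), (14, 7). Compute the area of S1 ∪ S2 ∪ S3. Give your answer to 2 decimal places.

61.64

By inclusion–exclusion:
Individual areas: |S1| = 30, |S2| = 30, |S3| = 34.5.
|S1∩S2| = 21.3.
|S1∩S3| = 4.9.
|S2∩S3| = 9.394.
|S1∩S2∩S3| = 2.7339.
|S1 ∪ S2 ∪ S3| = 94.5 − 35.594 + 2.7339 = 61.64.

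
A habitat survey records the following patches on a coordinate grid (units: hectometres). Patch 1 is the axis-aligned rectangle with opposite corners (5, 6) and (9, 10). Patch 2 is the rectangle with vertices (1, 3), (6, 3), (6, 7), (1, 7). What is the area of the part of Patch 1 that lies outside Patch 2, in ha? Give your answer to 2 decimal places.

|Patch 1∩Patch 2|: x∈[5,6], y∈[6,7] → 1·1 = 1.
|Patch 1| = 16.
|Patch 1 ∖ Patch 2| = |Patch 1| − |Patch 1∩Patch 2| = 16 − 1 = 15.00.

15.00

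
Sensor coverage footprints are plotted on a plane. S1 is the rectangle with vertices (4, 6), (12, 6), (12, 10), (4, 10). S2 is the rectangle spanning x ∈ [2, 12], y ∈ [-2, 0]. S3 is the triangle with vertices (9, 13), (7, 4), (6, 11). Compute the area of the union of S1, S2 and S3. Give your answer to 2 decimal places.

By inclusion–exclusion:
Individual areas: |S1| = 32, |S2| = 20, |S3| = 11.5.
|S1∩S2| = 0 (no overlap).
|S1∩S3| = 5.8413.
|S2∩S3| = 0.
|S1∩S2∩S3| = 0.
|S1 ∪ S2 ∪ S3| = 63.5 − 5.8413 + 0 = 57.66.

57.66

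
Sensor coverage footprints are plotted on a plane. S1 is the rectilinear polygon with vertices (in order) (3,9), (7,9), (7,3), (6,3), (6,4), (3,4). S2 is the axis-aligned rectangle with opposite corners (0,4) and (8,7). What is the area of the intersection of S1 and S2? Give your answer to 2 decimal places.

The intersection is the polygon with vertices (7,4), (6,4), (3,4), (3,7), (7,7).
By the shoelace formula its area is 12.00.

12.00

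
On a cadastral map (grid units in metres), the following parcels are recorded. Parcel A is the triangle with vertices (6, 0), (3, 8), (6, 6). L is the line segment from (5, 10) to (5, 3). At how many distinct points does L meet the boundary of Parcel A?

1

The segment meets the boundary at (5,6.667).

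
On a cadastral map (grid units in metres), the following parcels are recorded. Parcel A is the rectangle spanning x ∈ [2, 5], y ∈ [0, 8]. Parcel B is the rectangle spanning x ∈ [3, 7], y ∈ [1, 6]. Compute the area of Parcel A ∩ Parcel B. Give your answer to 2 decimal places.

10.00

|Parcel A∩Parcel B|: x∈[3,5], y∈[1,6] → 2·5 = 10.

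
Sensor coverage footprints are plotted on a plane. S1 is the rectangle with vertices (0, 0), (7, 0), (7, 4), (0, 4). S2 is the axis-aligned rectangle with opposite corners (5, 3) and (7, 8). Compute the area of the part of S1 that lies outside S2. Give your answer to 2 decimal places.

26.00

|S1∩S2|: x∈[5,7], y∈[3,4] → 2·1 = 2.
|S1| = 28.
|S1 ∖ S2| = |S1| − |S1∩S2| = 28 − 2 = 26.00.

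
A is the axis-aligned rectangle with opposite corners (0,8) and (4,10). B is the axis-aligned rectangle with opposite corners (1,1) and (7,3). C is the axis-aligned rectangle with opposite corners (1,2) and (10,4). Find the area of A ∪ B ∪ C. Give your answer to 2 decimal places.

By inclusion–exclusion:
Individual areas: |A| = 8, |B| = 12, |C| = 18.
|A∩B| = 0 (no overlap).
|A∩C| = 0 (no overlap).
|B∩C|: x∈[1,7], y∈[2,3] → 6·1 = 6.
|A∩B∩C| = 0.
|A ∪ B ∪ C| = 38 − 6 + 0 = 32.00.

32.00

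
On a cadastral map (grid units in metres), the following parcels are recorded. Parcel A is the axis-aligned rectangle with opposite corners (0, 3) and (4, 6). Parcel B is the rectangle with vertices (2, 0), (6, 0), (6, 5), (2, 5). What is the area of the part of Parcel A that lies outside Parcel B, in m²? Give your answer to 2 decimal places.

8.00

|Parcel A∩Parcel B|: x∈[2,4], y∈[3,5] → 2·2 = 4.
|Parcel A| = 12.
|Parcel A ∖ Parcel B| = |Parcel A| − |Parcel A∩Parcel B| = 12 − 4 = 8.00.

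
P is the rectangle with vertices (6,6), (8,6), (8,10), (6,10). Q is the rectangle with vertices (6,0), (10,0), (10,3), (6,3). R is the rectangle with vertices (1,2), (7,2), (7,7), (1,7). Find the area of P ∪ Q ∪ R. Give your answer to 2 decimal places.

By inclusion–exclusion:
Individual areas: |P| = 8, |Q| = 12, |R| = 30.
|P∩Q| = 0 (no overlap).
|P∩R|: x∈[6,7], y∈[6,7] → 1·1 = 1.
|Q∩R|: x∈[6,7], y∈[2,3] → 1·1 = 1.
|P∩Q∩R| = 0.
|P ∪ Q ∪ R| = 50 − 2 + 0 = 48.00.

48.00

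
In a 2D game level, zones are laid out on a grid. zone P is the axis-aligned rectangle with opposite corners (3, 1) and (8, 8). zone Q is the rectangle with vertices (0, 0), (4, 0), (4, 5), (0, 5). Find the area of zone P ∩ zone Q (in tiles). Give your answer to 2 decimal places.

|zone P∩zone Q|: x∈[3,4], y∈[1,5] → 1·4 = 4.

4.00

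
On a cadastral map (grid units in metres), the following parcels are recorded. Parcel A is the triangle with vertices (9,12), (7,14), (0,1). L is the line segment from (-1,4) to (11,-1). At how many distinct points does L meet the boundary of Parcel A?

The segment meets the boundary at (1.576,2.927), (1.136,3.11).

2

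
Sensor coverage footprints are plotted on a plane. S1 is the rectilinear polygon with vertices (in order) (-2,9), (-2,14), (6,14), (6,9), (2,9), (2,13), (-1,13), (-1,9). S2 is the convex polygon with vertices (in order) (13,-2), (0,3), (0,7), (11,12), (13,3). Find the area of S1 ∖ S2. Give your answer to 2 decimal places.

27.42

|S1| = 28, |S1∩S2| = 0.5818.
|S1 ∖ S2| = |S1| − |S1∩S2| = 28 − 0.5818 = 27.42.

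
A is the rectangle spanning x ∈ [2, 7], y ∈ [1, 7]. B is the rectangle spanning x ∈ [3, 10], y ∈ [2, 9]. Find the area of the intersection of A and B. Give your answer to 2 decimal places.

|A∩B|: x∈[3,7], y∈[2,7] → 4·5 = 20.

20.00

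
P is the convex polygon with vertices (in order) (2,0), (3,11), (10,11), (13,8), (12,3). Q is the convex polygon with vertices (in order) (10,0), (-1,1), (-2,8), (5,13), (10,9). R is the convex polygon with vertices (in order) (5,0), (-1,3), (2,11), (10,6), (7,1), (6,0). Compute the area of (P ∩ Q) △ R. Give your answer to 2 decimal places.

|P ∩ Q| = 69.7473.
|(P ∩ Q) ∩ R| = 47.1458.
|(P ∩ Q) △ R| = 69.7473 + 69 − 94.2916 = 44.46.

44.46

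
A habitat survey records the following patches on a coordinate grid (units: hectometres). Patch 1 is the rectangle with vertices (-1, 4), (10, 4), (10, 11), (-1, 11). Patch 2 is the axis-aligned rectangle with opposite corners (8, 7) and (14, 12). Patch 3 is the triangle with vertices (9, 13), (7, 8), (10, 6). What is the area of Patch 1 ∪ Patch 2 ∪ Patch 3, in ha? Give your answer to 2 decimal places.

99.27

By inclusion–exclusion:
Individual areas: |Patch 1| = 77, |Patch 2| = 30, |Patch 3| = 9.5.
|Patch 1∩Patch 2|: x∈[8,10], y∈[7,11] → 2·4 = 8.
|Patch 1∩Patch 3| = 8.4143.
|Patch 2∩Patch 3| = 6.9667.
|Patch 1∩Patch 2∩Patch 3| = 6.1524.
|Patch 1 ∪ Patch 2 ∪ Patch 3| = 116.5 − 23.381 + 6.1524 = 99.27.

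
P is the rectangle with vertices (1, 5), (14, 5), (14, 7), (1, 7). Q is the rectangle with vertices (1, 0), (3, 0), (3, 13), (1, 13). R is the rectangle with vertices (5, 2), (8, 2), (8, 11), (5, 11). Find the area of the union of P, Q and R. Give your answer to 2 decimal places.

69.00

By inclusion–exclusion:
Individual areas: |P| = 26, |Q| = 26, |R| = 27.
|P∩Q|: x∈[1,3], y∈[5,7] → 2·2 = 4.
|P∩R|: x∈[5,8], y∈[5,7] → 3·2 = 6.
|Q∩R| = 0 (no overlap).
|P∩Q∩R| = 0.
|P ∪ Q ∪ R| = 79 − 10 + 0 = 69.00.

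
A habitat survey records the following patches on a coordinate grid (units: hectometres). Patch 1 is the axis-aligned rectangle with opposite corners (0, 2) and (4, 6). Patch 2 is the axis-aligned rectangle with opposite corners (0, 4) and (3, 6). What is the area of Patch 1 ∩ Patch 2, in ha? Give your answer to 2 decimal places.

6.00

|Patch 1∩Patch 2|: x∈[0,3], y∈[4,6] → 3·2 = 6.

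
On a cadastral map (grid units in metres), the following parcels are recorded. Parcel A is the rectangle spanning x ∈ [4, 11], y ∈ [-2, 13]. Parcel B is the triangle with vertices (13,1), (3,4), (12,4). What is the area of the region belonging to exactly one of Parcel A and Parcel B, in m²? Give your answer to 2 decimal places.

|Parcel A| = 105, |Parcel B| = 13.5, |Parcel A∩Parcel B| = 9.45.
|Parcel A △ Parcel B| = |Parcel A| + |Parcel B| − 2·|Parcel A∩Parcel B| = 105 + 13.5 − 18.9 = 99.60.

99.60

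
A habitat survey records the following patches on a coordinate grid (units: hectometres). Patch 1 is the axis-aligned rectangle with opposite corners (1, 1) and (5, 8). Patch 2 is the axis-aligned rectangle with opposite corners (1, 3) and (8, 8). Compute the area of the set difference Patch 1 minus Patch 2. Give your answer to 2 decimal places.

8.00

|Patch 1∩Patch 2|: x∈[1,5], y∈[3,8] → 4·5 = 20.
|Patch 1| = 28.
|Patch 1 ∖ Patch 2| = |Patch 1| − |Patch 1∩Patch 2| = 28 − 20 = 8.00.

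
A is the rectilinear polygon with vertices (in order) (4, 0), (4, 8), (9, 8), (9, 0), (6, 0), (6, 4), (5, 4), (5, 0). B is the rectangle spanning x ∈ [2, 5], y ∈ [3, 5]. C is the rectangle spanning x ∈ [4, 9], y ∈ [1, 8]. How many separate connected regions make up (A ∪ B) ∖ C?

(A ∪ B) ∖ C splits into 3 disjoint pieces (area 4, area 3, area 1).

3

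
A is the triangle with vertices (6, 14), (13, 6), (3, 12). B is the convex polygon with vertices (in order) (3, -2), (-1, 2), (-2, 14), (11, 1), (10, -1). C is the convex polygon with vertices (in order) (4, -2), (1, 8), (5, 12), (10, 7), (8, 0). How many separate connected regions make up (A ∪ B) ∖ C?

3

(A ∪ B) ∖ C splits into 3 disjoint pieces (area 16.75, area 42.6815, area 10.3222).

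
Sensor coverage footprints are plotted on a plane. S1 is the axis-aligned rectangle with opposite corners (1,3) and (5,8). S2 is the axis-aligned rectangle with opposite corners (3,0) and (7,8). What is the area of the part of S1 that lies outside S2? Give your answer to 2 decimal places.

|S1∩S2|: x∈[3,5], y∈[3,8] → 2·5 = 10.
|S1| = 20.
|S1 ∖ S2| = |S1| − |S1∩S2| = 20 − 10 = 10.00.

10.00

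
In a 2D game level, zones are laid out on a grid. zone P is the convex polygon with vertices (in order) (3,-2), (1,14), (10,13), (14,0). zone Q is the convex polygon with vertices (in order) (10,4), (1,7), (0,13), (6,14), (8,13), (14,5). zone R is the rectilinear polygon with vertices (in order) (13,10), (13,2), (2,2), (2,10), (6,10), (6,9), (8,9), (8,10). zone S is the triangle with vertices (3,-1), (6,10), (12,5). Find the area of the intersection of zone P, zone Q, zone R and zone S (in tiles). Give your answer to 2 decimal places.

The intersection is the polygon with vertices (10,4), (4.833,5.722), (6,10), (6,9), (7.2,9), (12,5), (10.8,4.2).
By the shoelace formula its area is 19.66.

19.66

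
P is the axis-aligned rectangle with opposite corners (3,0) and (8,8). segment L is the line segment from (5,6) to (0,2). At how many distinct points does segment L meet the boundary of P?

1

The segment meets the boundary at (3,4.4).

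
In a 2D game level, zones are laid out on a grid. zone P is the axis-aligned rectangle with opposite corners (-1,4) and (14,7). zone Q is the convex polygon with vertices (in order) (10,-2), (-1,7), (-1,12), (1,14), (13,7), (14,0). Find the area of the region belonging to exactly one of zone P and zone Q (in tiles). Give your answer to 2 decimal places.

102.71

|zone P| = 45, |zone Q| = 132, |zone P∩zone Q| = 37.1429.
|zone P △ zone Q| = |zone P| + |zone Q| − 2·|zone P∩zone Q| = 45 + 132 − 74.2857 = 102.71.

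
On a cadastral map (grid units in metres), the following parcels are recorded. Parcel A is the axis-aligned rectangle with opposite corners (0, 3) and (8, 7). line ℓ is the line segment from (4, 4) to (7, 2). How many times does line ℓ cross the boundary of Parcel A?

The segment meets the boundary at (5.5,3).

1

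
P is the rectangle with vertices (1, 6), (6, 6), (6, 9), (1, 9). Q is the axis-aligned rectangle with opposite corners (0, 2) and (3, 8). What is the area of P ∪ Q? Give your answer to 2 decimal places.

By inclusion–exclusion:
Individual areas: |P| = 15, |Q| = 18.
|P∩Q|: x∈[1,3], y∈[6,8] → 2·2 = 4.
|P ∪ Q| = 33 − 4 = 29.00.

29.00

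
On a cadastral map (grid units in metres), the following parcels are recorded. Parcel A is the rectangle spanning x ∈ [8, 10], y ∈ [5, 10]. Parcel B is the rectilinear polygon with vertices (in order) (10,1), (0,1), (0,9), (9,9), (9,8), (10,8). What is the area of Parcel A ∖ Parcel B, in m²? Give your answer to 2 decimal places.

|Parcel A| = 10, |Parcel A∩Parcel B| = 7.
|Parcel A ∖ Parcel B| = |Parcel A| − |Parcel A∩Parcel B| = 10 − 7 = 3.00.

3.00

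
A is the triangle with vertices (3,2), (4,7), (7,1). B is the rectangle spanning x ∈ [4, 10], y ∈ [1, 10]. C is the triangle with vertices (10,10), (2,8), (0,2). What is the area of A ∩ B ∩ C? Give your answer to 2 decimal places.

0.58

The intersection is the polygon with vertices (4,7), (4.643,5.714), (4,5.2).
By the shoelace formula its area is 0.58.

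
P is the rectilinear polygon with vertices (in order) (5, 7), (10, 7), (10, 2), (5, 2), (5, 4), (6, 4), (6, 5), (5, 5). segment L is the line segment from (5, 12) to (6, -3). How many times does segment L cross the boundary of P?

4

The segment meets the boundary at (5.667,2), (5.533,4), (5.467,5), (5.333,7).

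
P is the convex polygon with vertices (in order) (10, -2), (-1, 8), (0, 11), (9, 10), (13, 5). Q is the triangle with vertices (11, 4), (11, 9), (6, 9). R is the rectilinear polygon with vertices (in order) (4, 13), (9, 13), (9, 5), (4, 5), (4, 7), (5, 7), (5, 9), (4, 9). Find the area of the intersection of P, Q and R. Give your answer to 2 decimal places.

The intersection is the polygon with vertices (6,9), (9,9), (9,6).
By the shoelace formula its area is 4.50.

4.50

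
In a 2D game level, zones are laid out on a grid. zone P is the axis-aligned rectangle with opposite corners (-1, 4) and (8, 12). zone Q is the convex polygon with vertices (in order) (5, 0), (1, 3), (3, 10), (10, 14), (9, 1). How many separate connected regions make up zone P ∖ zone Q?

zone P ∖ zone Q is a single connected region.

1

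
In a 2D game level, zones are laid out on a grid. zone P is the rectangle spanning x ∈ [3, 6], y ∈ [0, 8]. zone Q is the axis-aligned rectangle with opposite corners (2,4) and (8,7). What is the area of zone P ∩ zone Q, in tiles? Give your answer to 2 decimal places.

|zone P∩zone Q|: x∈[3,6], y∈[4,7] → 3·3 = 9.

9.00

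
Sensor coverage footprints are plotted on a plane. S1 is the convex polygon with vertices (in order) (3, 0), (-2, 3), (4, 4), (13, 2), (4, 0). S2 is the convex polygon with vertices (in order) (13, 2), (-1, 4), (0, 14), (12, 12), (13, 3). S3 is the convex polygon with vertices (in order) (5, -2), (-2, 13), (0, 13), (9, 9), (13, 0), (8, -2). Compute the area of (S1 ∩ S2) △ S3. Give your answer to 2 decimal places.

111.68

|S1 ∩ S2| = 4.0385.
|(S1 ∩ S2) ∩ S3| = 3.9287.
|(S1 ∩ S2) △ S3| = 4.0385 + 115.5 − 7.8573 = 111.68.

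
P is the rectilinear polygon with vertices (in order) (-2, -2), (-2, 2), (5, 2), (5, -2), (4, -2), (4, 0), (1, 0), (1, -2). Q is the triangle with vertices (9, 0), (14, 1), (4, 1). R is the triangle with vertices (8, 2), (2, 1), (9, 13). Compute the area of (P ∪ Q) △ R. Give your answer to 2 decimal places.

55.48

|P ∪ Q| = 26.9.
|(P ∪ Q) ∩ R| = 1.9583.
|(P ∪ Q) △ R| = 26.9 + 32.5 − 3.9167 = 55.48.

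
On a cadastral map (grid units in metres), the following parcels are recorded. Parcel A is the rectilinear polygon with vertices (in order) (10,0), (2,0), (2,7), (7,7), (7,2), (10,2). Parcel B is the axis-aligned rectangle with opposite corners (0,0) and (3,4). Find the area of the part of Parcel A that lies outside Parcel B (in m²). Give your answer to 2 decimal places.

37.00

|Parcel A| = 41, |Parcel A∩Parcel B| = 4.
|Parcel A ∖ Parcel B| = |Parcel A| − |Parcel A∩Parcel B| = 41 − 4 = 37.00.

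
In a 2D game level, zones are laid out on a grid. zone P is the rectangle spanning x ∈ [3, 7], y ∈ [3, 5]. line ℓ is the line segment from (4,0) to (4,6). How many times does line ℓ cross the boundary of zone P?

The segment meets the boundary at (4,5), (4,3).

2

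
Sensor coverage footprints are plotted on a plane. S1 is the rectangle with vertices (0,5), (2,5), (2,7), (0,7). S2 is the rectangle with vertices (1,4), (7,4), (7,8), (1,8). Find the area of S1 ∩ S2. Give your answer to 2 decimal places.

|S1∩S2|: x∈[1,2], y∈[5,7] → 1·2 = 2.

2.00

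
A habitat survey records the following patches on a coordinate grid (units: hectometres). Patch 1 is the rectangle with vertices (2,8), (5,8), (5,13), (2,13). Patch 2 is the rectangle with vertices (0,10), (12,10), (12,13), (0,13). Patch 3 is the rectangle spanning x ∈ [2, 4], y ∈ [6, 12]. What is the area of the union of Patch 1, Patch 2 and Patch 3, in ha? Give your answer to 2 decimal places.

By inclusion–exclusion:
Individual areas: |Patch 1| = 15, |Patch 2| = 36, |Patch 3| = 12.
|Patch 1∩Patch 2|: x∈[2,5], y∈[10,13] → 3·3 = 9.
|Patch 1∩Patch 3|: x∈[2,4], y∈[8,12] → 2·4 = 8.
|Patch 2∩Patch 3|: x∈[2,4], y∈[10,12] → 2·2 = 4.
|Patch 1∩Patch 2∩Patch 3| = 4.
|Patch 1 ∪ Patch 2 ∪ Patch 3| = 63 − 21 + 4 = 46.00.

46.00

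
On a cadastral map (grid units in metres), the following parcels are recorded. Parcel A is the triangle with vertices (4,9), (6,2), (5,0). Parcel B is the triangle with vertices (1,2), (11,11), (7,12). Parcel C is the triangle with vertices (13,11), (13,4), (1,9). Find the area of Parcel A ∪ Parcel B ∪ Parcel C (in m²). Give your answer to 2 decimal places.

59.14

By inclusion–exclusion:
Individual areas: |Parcel A| = 5.5, |Parcel B| = 23, |Parcel C| = 42.
|Parcel A∩Parcel B| = 0.9677.
|Parcel A∩Parcel C| = 0.1624.
|Parcel B∩Parcel C| = 10.2282.
|Parcel A∩Parcel B∩Parcel C| = 0.0013.
|Parcel A ∪ Parcel B ∪ Parcel C| = 70.5 − 11.3582 + 0.0013 = 59.14.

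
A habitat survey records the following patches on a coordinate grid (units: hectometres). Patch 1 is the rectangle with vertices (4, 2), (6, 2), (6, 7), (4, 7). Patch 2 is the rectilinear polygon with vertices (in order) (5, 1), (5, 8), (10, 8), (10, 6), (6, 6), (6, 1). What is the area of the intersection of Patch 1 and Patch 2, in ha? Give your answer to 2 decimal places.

5.00

The intersection is the polygon with vertices (6,2), (5,2), (5,7), (6,7), (6,6).
By the shoelace formula its area is 5.00.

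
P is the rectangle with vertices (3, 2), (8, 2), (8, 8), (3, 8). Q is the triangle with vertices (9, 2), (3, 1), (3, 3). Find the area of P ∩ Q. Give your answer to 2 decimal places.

The intersection is the polygon with vertices (8,2), (3,2), (3,3), (8,2.167).
By the shoelace formula its area is 2.92.

2.92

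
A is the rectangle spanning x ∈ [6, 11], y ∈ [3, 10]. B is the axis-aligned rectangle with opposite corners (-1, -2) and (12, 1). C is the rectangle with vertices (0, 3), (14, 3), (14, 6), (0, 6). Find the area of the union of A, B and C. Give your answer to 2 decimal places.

101.00

By inclusion–exclusion:
Individual areas: |A| = 35, |B| = 39, |C| = 42.
|A∩B| = 0 (no overlap).
|A∩C|: x∈[6,11], y∈[3,6] → 5·3 = 15.
|B∩C| = 0 (no overlap).
|A∩B∩C| = 0.
|A ∪ B ∪ C| = 116 − 15 + 0 = 101.00.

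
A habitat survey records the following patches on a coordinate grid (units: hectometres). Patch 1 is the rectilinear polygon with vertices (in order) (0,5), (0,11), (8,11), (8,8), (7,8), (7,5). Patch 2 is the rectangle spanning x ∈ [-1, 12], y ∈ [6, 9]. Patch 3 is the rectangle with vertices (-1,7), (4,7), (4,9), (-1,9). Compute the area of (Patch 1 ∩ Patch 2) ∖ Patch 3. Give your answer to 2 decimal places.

|Patch 1 ∩ Patch 2| = 22.
|(Patch 1 ∩ Patch 2) ∩ Patch 3| = 8.
|(Patch 1 ∩ Patch 2) ∖ Patch 3| = 22 − 8 = 14.00.

14.00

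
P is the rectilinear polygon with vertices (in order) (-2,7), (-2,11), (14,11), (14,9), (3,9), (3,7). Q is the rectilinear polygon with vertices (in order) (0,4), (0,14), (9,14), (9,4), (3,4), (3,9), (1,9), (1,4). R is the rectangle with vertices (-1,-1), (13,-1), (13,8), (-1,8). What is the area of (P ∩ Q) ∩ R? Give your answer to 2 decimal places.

1.00

|P ∩ Q| = 20.
|(P ∩ Q) ∩ R| = 1.00.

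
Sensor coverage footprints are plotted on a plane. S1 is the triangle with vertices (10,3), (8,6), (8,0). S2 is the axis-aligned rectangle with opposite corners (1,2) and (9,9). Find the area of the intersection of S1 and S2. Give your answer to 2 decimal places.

The intersection is the polygon with vertices (8,6), (9,4.5), (9,2), (8,2).
By the shoelace formula its area is 3.25.

3.25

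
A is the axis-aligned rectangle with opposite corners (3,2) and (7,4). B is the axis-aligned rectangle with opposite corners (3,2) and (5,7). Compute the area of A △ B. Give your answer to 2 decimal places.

|A∩B|: x∈[3,5], y∈[2,4] → 2·2 = 4.
|A △ B| = |A| + |B| − 2·|A∩B| = 8 + 10 − 8 = 10.00.

10.00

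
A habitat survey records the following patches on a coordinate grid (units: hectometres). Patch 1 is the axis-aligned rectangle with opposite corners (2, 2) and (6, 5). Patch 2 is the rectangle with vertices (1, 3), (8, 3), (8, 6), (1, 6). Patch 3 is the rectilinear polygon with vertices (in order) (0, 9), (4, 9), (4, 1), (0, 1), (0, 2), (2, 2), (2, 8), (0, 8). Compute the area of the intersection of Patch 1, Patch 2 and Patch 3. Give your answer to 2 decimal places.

4.00

The intersection is the polygon with vertices (4,5), (4,3), (2,3), (2,5).
By the shoelace formula its area is 4.00.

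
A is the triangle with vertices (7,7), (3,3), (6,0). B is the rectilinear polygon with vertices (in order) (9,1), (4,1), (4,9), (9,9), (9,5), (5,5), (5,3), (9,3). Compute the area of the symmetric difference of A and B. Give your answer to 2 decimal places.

|A| = 12, |B| = 32, |A∩B| = 7.2857.
|A △ B| = |A| + |B| − 2·|A∩B| = 12 + 32 − 14.5714 = 29.43.

29.43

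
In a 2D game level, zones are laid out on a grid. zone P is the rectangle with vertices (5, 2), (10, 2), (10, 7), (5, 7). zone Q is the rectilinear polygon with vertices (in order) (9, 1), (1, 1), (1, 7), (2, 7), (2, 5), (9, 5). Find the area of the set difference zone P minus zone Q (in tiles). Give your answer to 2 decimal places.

13.00

|zone P| = 25, |zone P∩zone Q| = 12.
|zone P ∖ zone Q| = |zone P| − |zone P∩zone Q| = 25 − 12 = 13.00.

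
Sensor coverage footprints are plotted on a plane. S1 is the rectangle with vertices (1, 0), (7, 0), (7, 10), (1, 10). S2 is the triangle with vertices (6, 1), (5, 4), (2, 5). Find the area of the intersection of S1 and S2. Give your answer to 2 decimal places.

The intersection is the polygon with vertices (2,5), (5,4), (6,1).
By the shoelace formula its area is 4.00.

4.00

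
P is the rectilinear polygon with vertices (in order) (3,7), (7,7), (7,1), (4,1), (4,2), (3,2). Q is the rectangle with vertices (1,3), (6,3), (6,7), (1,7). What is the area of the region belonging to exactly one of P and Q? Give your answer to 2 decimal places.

19.00

|P| = 23, |Q| = 20, |P∩Q| = 12.
|P △ Q| = |P| + |Q| − 2·|P∩Q| = 23 + 20 − 24 = 19.00.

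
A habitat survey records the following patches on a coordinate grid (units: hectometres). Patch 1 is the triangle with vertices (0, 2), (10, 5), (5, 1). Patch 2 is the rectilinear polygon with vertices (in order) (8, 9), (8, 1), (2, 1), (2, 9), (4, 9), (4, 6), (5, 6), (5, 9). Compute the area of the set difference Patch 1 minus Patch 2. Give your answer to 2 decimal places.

|Patch 1| = 12.5, |Patch 1∩Patch 2| = 10.5.
|Patch 1 ∖ Patch 2| = |Patch 1| − |Patch 1∩Patch 2| = 12.5 − 10.5 = 2.00.

2.00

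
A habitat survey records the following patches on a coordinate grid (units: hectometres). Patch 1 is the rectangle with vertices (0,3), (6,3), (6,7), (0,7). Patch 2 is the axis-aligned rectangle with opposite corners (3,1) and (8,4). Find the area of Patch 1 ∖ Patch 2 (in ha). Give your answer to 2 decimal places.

21.00

|Patch 1∩Patch 2|: x∈[3,6], y∈[3,4] → 3·1 = 3.
|Patch 1| = 24.
|Patch 1 ∖ Patch 2| = |Patch 1| − |Patch 1∩Patch 2| = 24 − 3 = 21.00.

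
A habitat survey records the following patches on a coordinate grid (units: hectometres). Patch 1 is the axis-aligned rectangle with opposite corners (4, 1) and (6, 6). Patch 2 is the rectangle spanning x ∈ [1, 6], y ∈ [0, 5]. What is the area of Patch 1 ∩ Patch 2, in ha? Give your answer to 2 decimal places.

8.00

|Patch 1∩Patch 2|: x∈[4,6], y∈[1,5] → 2·4 = 8.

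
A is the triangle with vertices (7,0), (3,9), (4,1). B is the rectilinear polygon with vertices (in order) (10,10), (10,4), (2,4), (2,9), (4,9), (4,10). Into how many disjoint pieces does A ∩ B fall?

A ∩ B is a single connected region.

1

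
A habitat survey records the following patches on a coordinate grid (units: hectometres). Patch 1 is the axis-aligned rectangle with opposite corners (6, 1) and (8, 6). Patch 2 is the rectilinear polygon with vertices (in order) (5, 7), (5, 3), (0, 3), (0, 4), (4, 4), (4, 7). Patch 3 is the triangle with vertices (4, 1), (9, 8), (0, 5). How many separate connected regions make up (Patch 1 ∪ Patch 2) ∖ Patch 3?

3

(Patch 1 ∪ Patch 2) ∖ Patch 3 splits into 3 disjoint pieces (area 8.2714, area 0.5, area 1.5).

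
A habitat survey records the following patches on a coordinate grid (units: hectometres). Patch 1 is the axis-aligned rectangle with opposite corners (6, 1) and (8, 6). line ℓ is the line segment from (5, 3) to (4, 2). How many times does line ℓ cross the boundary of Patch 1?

0

The segment lies entirely outside Patch 1 and never meets its boundary.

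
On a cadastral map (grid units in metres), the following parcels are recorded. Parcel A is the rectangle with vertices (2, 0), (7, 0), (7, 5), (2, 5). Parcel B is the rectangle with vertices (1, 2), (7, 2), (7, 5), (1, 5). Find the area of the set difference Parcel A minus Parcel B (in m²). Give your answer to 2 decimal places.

10.00

|Parcel A∩Parcel B|: x∈[2,7], y∈[2,5] → 5·3 = 15.
|Parcel A| = 25.
|Parcel A ∖ Parcel B| = |Parcel A| − |Parcel A∩Parcel B| = 25 − 15 = 10.00.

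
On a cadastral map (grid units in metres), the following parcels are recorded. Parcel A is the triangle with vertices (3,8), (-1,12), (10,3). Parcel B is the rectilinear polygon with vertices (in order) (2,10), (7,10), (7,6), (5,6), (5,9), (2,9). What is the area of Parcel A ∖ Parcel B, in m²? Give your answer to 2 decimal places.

|Parcel A| = 4, |Parcel A∩Parcel B| = 0.6805.
|Parcel A ∖ Parcel B| = |Parcel A| − |Parcel A∩Parcel B| = 4 − 0.6805 = 3.32.

3.32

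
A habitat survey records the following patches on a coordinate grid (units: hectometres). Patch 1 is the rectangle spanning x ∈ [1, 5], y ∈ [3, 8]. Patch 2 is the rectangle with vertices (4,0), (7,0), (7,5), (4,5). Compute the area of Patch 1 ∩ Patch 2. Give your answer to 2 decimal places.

2.00

|Patch 1∩Patch 2|: x∈[4,5], y∈[3,5] → 1·2 = 2.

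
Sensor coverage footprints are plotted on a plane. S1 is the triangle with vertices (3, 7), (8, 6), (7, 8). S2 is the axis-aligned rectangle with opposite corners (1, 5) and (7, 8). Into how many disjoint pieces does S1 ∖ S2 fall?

1

S1 ∖ S2 is a single connected region.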